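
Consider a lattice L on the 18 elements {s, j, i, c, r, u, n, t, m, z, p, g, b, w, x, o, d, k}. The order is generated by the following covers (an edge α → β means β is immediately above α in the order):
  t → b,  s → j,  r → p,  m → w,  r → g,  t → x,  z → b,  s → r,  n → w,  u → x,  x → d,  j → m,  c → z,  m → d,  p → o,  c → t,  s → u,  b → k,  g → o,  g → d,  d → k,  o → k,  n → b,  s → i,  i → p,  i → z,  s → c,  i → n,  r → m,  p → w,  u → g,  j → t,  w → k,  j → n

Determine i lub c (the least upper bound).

Common upper bounds of {i, c}: b, k, z.
The least among these is z.

z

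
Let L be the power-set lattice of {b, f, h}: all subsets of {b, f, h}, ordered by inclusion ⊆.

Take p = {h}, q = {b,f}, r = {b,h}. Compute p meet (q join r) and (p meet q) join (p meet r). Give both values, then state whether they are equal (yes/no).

{h}; {h}; yes

q join r = {b,f,h}, so p meet (q join r) = {h} meet {b,f,h} = {h}.
p meet q = ∅ and p meet r = {h}, so (p meet q) join (p meet r) = ∅ join {h} = {h}.
Equal: yes.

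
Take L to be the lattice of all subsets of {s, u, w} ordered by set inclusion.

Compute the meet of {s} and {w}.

∅

Under ⊆, meet is intersection: {s} ∩ {w} = ∅.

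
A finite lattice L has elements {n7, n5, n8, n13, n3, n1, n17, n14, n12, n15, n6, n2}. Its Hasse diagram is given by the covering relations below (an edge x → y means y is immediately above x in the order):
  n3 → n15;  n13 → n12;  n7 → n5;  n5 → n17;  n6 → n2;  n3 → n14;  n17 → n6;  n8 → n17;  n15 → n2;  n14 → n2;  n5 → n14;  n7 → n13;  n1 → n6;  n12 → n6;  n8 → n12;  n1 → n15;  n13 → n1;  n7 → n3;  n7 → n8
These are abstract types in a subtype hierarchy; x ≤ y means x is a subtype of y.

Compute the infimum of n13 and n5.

Common lower bounds of {n13, n5}: n7.
The greatest among these is n7.

n7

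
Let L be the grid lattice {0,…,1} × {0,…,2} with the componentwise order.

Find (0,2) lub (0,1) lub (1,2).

In a product of chains, the join is componentwise max, giving (1,2).

(1,2)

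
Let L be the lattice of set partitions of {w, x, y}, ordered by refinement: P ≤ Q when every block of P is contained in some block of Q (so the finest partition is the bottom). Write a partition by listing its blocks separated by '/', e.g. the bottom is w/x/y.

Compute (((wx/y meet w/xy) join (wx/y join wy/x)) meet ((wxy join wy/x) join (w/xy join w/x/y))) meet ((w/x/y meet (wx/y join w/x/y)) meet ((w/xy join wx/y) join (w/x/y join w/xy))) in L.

w/x/y

wx/y ∧ w/xy = w/x/y
wx/y ∨ wy/x = wxy
w/x/y ∨ wxy = wxy
wxy ∨ wy/x = wxy
w/xy ∨ w/x/y = w/xy
wxy ∨ w/xy = wxy
wxy ∧ wxy = wxy
wx/y ∨ w/x/y = wx/y
w/x/y ∧ wx/y = w/x/y
w/xy ∨ wx/y = wxy
w/x/y ∨ w/xy = w/xy
wxy ∨ w/xy = wxy
w/x/y ∧ wxy = w/x/y
wxy ∧ w/x/y = w/x/y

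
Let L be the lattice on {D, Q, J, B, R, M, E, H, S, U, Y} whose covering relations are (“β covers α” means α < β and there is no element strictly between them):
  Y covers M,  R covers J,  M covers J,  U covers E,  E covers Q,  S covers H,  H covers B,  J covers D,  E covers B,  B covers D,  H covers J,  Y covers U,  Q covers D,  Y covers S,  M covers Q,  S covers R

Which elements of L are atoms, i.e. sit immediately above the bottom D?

The atoms are exactly the elements that cover D: B, J, Q.

B, J, Q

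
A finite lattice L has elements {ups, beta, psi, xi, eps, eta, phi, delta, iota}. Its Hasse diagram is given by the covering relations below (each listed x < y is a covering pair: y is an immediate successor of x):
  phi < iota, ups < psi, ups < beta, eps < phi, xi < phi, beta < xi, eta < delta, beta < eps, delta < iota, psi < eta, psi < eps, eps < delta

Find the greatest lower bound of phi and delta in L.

Common lower bounds of {phi, delta}: beta, eps, psi, ups.
The greatest among these is eps.

eps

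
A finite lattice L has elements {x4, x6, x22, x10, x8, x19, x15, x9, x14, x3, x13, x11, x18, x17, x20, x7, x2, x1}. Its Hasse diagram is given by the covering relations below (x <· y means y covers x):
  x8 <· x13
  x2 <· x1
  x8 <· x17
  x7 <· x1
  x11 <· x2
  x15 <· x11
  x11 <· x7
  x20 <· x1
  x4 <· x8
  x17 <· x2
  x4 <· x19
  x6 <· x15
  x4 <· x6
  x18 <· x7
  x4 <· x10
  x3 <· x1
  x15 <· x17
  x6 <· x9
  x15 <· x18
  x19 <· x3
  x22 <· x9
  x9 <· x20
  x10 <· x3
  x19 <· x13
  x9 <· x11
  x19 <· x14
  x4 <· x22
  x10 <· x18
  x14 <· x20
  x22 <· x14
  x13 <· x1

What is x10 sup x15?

x18

Common upper bounds of {x10, x15}: x1, x18, x7.
The least among these is x18.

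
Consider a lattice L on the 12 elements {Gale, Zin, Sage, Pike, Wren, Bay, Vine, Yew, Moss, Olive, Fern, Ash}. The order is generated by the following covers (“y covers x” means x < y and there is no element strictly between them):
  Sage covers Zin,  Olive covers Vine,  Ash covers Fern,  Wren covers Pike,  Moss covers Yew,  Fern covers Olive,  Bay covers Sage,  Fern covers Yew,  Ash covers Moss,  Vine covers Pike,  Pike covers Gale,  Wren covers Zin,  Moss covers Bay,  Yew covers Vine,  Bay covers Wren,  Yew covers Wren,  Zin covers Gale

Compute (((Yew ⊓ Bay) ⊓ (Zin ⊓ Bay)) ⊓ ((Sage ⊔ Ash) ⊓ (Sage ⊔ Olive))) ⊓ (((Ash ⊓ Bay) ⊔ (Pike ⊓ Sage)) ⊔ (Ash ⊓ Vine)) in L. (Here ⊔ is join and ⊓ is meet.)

Zin

Yew ∧ Bay = Wren
Zin ∧ Bay = Zin
Wren ∧ Zin = Zin
Sage ∨ Ash = Ash
Sage ∨ Olive = Ash
Ash ∧ Ash = Ash
Zin ∧ Ash = Zin
Ash ∧ Bay = Bay
Pike ∧ Sage = Gale
Bay ∨ Gale = Bay
Ash ∧ Vine = Vine
Bay ∨ Vine = Moss
Zin ∧ Moss = Zin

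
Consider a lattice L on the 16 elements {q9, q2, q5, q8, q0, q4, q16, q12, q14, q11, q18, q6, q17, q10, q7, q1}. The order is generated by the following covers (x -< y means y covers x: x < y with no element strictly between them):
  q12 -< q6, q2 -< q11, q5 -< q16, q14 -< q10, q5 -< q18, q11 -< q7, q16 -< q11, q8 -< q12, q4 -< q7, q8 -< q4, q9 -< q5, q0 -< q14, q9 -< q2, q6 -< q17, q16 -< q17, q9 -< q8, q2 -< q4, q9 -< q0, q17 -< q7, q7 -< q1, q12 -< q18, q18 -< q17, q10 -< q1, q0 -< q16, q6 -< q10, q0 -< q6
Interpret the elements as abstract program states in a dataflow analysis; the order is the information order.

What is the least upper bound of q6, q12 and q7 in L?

Common upper bounds of {q6, q12, q7}: q1, q7.
The least among these is q7.

q7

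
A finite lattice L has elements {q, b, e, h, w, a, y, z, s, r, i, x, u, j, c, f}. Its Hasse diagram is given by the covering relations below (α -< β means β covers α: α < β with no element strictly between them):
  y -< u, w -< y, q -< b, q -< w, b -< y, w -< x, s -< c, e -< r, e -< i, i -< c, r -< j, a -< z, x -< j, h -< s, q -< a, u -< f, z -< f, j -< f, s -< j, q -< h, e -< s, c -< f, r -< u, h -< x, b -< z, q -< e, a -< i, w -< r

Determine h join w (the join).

Common upper bounds of {h, w}: f, j, x.
The least among these is x.

x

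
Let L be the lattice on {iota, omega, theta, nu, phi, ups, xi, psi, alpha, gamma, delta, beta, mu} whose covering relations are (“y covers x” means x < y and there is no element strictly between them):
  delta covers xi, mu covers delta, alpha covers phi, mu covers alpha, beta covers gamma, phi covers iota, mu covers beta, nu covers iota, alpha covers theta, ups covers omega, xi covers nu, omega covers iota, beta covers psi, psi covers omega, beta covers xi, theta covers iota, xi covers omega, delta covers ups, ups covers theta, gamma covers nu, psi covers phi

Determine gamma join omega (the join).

Common upper bounds of {gamma, omega}: beta, mu.
The least among these is beta.

beta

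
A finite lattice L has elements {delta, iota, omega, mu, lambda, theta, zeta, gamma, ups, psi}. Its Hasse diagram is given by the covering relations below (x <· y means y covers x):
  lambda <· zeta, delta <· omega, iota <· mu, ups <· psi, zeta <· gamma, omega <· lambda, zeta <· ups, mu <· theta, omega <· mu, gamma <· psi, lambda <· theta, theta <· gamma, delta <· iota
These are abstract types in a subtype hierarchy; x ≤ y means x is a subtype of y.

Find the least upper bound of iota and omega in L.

Common upper bounds of {iota, omega}: gamma, mu, psi, theta.
The least among these is mu.

mu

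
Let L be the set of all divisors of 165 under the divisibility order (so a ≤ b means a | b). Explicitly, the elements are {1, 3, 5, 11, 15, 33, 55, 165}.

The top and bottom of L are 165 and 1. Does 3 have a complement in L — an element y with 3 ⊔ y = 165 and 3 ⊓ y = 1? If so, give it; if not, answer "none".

Need y with 3 ∨ y = 165 and 3 ∧ y = 1.
Checking each element gives: 55.

55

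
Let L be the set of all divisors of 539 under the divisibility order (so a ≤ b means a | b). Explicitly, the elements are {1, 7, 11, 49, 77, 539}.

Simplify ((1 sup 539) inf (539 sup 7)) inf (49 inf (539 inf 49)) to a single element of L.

1 ∨ 539 = 539
539 ∨ 7 = 539
539 ∧ 539 = 539
539 ∧ 49 = 49
49 ∧ 49 = 49
539 ∧ 49 = 49

49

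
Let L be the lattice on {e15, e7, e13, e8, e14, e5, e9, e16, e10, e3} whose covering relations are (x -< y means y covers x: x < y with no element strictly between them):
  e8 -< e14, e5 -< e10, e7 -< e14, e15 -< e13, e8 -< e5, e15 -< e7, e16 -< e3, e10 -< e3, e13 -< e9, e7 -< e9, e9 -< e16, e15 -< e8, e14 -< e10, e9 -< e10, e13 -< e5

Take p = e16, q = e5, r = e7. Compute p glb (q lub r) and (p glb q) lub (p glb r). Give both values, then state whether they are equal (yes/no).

q lub r = e10, so p glb (q lub r) = e16 glb e10 = e9.
p glb q = e13 and p glb r = e7, so (p glb q) lub (p glb r) = e13 lub e7 = e9.
Equal: yes.

e9; e9; yes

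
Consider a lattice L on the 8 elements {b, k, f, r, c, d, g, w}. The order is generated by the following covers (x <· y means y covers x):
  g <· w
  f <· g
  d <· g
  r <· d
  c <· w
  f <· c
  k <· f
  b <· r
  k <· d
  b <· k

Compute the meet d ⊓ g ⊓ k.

k

Common lower bounds of {d, g, k}: b, k.
The greatest among these is k.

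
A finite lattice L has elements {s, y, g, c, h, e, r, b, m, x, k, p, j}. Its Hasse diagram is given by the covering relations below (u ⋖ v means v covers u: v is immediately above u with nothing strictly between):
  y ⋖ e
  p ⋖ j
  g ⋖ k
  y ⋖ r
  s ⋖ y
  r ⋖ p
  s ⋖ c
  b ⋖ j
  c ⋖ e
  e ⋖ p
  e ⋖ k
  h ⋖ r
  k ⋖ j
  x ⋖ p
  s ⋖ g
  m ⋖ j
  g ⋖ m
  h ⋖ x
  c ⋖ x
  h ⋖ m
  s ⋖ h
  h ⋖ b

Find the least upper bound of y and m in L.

Common upper bounds of {y, m}: j.
The least among these is j.

j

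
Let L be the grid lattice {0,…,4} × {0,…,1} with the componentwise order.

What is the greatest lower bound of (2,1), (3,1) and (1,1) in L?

(1,1)

Common lower bounds of {(2,1), (3,1), (1,1)}: (0,0), (0,1), (1,0), (1,1).
The greatest among these is (1,1).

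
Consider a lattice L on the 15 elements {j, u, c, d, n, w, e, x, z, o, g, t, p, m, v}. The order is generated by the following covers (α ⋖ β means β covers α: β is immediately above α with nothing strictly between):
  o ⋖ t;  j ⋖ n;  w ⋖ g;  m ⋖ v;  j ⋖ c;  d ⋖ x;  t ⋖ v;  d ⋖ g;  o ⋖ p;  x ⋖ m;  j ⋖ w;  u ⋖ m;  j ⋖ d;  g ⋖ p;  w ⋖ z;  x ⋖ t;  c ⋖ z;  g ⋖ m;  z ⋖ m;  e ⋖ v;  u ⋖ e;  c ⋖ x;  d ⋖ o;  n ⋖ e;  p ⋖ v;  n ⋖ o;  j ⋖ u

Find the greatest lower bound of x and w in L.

j

Common lower bounds of {x, w}: j.
The greatest among these is j.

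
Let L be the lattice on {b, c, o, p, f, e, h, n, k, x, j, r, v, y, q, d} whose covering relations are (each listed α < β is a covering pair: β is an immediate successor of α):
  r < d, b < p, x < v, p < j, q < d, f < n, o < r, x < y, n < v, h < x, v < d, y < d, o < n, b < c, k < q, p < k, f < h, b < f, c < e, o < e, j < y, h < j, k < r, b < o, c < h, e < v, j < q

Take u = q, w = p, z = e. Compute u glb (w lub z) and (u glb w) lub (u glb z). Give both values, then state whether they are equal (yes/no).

w lub z = d, so u glb (w lub z) = q glb d = q.
u glb w = p and u glb z = c, so (u glb w) lub (u glb z) = p lub c = j.
Equal: no.

q; j; no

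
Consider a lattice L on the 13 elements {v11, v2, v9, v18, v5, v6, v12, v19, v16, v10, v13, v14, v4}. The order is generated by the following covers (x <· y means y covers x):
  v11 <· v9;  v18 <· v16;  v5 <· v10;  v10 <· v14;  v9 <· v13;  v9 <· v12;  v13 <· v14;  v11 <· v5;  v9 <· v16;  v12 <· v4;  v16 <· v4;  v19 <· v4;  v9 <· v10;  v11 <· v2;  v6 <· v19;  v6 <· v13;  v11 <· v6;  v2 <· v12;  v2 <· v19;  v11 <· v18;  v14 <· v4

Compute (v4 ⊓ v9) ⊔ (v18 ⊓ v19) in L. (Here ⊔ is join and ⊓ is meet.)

v4 ∧ v9 = v9
v18 ∧ v19 = v11
v9 ∨ v11 = v9

v9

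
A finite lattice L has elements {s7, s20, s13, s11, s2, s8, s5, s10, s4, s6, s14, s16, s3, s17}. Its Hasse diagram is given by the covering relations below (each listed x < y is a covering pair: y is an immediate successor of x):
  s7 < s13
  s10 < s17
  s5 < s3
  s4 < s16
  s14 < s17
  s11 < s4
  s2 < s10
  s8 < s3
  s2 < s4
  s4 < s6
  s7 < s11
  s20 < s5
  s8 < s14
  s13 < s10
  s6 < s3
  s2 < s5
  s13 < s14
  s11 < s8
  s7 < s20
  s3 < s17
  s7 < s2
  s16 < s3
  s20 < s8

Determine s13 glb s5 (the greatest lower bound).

Common lower bounds of {s13, s5}: s7.
The greatest among these is s7.

s7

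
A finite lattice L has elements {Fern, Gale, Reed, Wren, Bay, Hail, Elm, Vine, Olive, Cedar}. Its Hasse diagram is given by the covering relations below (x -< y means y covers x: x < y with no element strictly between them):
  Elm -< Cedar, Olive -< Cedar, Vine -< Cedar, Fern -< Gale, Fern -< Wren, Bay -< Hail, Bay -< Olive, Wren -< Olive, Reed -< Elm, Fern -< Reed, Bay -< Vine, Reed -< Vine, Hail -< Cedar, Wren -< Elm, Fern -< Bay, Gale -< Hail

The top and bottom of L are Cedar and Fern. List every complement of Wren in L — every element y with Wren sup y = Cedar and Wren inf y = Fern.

Need y with Wren ∨ y = Cedar and Wren ∧ y = Fern.
Checking each element gives: Gale, Hail, Vine.

Gale, Hail, Vine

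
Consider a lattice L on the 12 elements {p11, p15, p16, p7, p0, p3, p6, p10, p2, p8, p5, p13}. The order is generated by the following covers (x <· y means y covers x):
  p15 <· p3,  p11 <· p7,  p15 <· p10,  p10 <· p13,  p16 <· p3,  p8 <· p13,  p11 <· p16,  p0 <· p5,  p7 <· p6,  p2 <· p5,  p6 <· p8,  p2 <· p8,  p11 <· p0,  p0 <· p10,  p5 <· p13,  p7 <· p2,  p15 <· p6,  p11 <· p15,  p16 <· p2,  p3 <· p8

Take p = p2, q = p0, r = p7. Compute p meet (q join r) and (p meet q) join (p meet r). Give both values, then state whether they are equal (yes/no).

p2; p7; no

q join r = p5, so p meet (q join r) = p2 meet p5 = p2.
p meet q = p11 and p meet r = p7, so (p meet q) join (p meet r) = p11 join p7 = p7.
Equal: no.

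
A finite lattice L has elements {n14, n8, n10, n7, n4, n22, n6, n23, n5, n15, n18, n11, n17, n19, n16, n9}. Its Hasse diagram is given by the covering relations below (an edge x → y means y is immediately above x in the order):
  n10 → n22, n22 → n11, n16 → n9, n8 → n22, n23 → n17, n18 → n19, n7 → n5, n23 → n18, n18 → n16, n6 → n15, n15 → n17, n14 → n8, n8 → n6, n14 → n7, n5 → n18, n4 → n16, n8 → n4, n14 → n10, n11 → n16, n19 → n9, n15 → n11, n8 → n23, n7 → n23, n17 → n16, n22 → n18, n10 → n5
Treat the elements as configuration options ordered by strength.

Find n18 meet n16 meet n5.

Common lower bounds of {n18, n16, n5}: n10, n14, n5, n7.
The greatest among these is n5.

n5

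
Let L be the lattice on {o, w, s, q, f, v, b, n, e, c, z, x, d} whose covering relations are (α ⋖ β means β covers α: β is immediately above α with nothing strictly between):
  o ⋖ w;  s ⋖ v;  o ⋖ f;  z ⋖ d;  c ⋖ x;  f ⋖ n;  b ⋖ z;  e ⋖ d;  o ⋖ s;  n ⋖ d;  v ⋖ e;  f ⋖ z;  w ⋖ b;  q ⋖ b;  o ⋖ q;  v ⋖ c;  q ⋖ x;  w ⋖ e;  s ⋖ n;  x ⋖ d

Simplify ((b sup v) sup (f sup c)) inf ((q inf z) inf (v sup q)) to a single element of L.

b ∨ v = d
f ∨ c = d
d ∨ d = d
q ∧ z = q
v ∨ q = x
q ∧ x = q
d ∧ q = q

q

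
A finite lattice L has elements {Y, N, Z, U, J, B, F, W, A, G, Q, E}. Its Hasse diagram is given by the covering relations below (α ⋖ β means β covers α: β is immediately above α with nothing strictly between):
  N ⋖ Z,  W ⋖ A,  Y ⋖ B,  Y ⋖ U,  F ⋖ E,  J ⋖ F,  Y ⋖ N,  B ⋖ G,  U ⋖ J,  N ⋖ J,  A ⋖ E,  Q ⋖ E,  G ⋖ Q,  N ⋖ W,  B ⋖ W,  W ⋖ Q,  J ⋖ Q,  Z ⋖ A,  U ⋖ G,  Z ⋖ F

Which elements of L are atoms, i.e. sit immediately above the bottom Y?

The atoms are exactly the elements that cover Y: B, N, U.

B, N, U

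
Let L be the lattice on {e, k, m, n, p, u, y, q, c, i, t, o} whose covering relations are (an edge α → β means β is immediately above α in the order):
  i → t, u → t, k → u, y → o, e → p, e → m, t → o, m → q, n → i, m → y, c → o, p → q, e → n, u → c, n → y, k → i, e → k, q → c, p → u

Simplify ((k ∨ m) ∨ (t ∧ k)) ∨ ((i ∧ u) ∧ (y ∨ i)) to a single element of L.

c

k ∨ m = c
t ∧ k = k
c ∨ k = c
i ∧ u = k
y ∨ i = o
k ∧ o = k
c ∨ k = c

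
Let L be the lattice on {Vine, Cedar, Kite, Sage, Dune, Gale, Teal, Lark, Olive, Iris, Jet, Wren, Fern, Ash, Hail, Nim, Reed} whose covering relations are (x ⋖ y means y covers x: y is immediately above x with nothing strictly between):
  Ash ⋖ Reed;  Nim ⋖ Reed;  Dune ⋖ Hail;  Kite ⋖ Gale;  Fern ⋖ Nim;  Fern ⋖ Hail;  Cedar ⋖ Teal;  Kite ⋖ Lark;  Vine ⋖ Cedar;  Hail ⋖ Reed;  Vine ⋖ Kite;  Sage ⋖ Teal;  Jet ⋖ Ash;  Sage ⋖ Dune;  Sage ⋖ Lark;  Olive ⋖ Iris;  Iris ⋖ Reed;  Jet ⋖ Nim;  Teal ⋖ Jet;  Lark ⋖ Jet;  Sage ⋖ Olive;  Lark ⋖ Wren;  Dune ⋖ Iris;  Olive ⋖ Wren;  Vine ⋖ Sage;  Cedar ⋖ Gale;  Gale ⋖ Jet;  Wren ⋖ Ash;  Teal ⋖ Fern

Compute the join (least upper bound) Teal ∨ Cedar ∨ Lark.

Common upper bounds of {Teal, Cedar, Lark}: Ash, Jet, Nim, Reed.
The least among these is Jet.

Jet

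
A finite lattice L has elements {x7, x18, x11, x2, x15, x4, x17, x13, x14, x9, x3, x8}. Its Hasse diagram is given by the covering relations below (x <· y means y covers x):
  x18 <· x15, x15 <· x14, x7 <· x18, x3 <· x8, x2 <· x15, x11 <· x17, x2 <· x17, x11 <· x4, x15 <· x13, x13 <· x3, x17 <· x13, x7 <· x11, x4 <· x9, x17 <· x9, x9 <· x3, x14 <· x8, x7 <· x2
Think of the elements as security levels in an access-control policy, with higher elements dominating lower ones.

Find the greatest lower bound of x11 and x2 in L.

Common lower bounds of {x11, x2}: x7.
The greatest among these is x7.

x7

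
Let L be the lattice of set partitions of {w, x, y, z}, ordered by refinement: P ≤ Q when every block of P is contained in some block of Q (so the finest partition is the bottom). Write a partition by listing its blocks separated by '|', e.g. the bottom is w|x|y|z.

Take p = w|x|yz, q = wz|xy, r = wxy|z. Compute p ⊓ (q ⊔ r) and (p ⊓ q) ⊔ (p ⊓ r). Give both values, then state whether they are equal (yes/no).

w|x|yz; w|x|y|z; no

q ⊔ r = wxyz, so p ⊓ (q ⊔ r) = w|x|yz ⊓ wxyz = w|x|yz.
p ⊓ q = w|x|y|z and p ⊓ r = w|x|y|z, so (p ⊓ q) ⊔ (p ⊓ r) = w|x|y|z ⊔ w|x|y|z = w|x|y|z.
Equal: no.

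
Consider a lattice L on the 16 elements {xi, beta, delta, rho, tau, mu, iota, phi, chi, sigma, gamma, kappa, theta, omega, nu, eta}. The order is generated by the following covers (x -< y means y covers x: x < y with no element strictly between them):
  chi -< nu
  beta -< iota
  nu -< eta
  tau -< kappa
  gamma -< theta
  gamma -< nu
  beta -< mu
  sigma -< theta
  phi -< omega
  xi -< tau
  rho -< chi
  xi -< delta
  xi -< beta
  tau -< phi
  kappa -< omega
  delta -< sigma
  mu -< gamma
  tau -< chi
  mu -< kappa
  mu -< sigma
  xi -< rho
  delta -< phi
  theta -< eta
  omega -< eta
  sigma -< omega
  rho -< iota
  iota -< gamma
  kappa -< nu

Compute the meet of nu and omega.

kappa

Common lower bounds of {nu, omega}: beta, kappa, mu, tau, xi.
The greatest among these is kappa.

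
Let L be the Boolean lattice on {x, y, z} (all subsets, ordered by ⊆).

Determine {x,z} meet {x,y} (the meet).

{x}

Common lower bounds of {{x,z}, {x,y}}: {x}, ∅.
The greatest among these is {x}.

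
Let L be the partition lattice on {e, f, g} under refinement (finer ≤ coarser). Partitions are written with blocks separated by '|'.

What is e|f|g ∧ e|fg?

e|f|g

Common lower bounds of {e|f|g, e|fg}: e|f|g.
The greatest among these is e|f|g.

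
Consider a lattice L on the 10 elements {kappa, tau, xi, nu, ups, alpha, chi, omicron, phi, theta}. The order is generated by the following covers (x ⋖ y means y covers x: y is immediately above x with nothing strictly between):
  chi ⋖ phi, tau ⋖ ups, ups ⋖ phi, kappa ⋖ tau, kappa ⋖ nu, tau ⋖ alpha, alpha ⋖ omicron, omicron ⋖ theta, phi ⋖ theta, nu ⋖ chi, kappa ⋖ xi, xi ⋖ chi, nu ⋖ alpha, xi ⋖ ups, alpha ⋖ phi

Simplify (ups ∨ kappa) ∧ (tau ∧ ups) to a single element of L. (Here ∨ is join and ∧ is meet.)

ups ∨ kappa = ups
tau ∧ ups = tau
ups ∧ tau = tau

tau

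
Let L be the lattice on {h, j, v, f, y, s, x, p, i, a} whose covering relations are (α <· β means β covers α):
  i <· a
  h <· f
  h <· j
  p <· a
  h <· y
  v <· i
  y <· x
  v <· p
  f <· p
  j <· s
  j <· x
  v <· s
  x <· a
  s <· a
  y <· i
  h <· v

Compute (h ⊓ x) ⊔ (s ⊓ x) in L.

h ∧ x = h
s ∧ x = j
h ∨ j = j

j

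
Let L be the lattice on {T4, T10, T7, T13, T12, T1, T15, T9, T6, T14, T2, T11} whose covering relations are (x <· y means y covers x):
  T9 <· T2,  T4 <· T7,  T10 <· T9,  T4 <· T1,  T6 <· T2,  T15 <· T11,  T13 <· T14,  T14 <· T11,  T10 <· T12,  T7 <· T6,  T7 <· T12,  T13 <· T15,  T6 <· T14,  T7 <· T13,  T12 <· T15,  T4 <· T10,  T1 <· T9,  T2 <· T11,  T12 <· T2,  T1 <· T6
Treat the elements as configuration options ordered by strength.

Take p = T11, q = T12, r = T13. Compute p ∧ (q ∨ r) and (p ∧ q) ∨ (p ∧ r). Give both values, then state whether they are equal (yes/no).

q ∨ r = T15, so p ∧ (q ∨ r) = T11 ∧ T15 = T15.
p ∧ q = T12 and p ∧ r = T13, so (p ∧ q) ∨ (p ∧ r) = T12 ∨ T13 = T15.
Equal: yes.

T15; T15; yes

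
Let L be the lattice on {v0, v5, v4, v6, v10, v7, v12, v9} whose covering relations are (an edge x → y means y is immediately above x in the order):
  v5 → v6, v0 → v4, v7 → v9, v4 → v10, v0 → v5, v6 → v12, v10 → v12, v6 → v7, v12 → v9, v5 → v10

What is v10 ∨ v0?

v10

Common upper bounds of {v10, v0}: v10, v12, v9.
The least among these is v10.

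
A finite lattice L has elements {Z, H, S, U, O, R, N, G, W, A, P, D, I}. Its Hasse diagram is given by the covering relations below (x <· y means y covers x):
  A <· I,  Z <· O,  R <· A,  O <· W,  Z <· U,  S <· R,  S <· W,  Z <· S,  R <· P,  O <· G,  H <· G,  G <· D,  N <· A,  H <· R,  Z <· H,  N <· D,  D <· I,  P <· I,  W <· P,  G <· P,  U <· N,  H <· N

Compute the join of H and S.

Common upper bounds of {H, S}: A, I, P, R.
The least among these is R.

R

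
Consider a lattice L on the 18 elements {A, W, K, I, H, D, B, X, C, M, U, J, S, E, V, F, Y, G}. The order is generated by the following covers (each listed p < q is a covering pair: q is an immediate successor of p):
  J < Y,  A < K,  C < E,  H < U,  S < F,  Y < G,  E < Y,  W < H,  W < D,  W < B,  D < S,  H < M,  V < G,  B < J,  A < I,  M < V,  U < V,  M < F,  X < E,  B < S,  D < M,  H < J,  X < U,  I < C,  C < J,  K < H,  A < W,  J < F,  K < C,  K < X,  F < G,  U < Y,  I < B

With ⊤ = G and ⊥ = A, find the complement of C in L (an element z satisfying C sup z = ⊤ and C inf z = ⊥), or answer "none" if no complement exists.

none

For every candidate z, either C ∨ z ≠ G or C ∧ z ≠ A; no complement exists.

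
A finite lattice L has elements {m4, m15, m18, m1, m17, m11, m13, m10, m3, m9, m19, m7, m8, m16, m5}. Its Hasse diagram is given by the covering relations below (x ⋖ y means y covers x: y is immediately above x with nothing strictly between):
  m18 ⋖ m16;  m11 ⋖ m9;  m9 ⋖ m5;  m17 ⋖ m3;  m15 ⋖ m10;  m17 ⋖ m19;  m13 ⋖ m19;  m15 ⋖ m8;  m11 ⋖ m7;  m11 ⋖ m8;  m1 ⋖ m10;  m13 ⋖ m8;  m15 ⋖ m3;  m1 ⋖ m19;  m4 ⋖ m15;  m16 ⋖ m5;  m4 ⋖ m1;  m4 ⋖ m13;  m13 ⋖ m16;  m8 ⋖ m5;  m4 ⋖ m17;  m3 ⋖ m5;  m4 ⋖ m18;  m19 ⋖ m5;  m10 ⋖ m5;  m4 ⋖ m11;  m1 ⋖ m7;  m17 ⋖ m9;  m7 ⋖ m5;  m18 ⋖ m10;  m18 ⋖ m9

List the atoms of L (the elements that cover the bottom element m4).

The atoms are exactly the elements that cover m4: m1, m11, m13, m15, m17, m18.

m1, m11, m13, m15, m17, m18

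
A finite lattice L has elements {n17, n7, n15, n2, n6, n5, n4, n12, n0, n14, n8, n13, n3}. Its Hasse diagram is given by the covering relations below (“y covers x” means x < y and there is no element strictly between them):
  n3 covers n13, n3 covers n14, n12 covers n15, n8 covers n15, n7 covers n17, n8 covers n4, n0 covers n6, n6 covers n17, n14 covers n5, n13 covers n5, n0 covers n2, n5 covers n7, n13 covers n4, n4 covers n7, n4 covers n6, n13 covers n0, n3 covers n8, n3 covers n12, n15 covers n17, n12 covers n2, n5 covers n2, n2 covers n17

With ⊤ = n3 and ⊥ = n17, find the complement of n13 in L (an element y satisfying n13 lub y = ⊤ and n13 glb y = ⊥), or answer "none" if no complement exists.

n15

Need y with n13 ∨ y = n3 and n13 ∧ y = n17.
Checking each element gives: n15.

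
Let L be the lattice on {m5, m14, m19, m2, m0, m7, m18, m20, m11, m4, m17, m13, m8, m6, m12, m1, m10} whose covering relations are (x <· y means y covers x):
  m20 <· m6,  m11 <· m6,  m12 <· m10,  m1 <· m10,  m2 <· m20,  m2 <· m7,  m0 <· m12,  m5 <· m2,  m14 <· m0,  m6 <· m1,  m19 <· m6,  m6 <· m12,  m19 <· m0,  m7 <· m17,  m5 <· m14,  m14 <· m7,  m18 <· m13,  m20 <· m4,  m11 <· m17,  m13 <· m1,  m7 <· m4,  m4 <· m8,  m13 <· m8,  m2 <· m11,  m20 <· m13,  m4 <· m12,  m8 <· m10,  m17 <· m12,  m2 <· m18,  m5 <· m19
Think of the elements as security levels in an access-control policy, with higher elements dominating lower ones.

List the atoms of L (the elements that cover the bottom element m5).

The atoms are exactly the elements that cover m5: m14, m19, m2.

m14, m19, m2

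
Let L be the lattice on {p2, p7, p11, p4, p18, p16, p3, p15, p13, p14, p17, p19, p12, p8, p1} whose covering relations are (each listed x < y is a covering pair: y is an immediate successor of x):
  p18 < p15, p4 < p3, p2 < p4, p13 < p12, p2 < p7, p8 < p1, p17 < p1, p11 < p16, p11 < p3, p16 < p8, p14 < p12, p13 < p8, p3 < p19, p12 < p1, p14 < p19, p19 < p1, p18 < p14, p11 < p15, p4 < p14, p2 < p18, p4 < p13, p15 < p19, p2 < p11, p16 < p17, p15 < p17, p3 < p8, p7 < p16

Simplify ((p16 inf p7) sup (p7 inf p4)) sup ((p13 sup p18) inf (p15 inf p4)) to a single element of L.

p7

p16 ∧ p7 = p7
p7 ∧ p4 = p2
p7 ∨ p2 = p7
p13 ∨ p18 = p12
p15 ∧ p4 = p2
p12 ∧ p2 = p2
p7 ∨ p2 = p7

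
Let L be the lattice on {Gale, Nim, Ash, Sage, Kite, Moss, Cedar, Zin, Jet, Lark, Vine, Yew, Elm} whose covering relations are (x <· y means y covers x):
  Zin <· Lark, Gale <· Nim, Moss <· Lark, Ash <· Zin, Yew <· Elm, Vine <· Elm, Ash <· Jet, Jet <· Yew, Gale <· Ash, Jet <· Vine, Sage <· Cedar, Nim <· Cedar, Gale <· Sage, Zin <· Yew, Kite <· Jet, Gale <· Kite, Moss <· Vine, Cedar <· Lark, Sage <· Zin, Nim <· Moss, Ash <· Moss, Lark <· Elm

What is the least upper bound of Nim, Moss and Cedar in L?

Lark

Common upper bounds of {Nim, Moss, Cedar}: Elm, Lark.
The least among these is Lark.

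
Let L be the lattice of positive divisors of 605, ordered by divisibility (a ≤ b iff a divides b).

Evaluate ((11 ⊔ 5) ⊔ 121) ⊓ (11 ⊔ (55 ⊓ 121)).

11 ∨ 5 = 55
55 ∨ 121 = 605
55 ∧ 121 = 11
11 ∨ 11 = 11
605 ∧ 11 = 11

11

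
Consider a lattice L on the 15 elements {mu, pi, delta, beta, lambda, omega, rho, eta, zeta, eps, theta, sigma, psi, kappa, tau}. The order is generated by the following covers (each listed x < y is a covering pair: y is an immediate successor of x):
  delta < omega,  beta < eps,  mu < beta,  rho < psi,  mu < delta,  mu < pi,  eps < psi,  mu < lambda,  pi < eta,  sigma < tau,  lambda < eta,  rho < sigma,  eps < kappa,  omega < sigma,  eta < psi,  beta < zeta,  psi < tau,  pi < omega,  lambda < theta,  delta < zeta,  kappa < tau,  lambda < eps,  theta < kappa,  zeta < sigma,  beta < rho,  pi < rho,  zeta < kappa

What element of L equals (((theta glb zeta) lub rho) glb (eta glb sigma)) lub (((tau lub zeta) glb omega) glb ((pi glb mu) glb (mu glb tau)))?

theta ∧ zeta = mu
mu ∨ rho = rho
eta ∧ sigma = pi
rho ∧ pi = pi
tau ∨ zeta = tau
tau ∧ omega = omega
pi ∧ mu = mu
mu ∧ tau = mu
mu ∧ mu = mu
omega ∧ mu = mu
pi ∨ mu = pi

pi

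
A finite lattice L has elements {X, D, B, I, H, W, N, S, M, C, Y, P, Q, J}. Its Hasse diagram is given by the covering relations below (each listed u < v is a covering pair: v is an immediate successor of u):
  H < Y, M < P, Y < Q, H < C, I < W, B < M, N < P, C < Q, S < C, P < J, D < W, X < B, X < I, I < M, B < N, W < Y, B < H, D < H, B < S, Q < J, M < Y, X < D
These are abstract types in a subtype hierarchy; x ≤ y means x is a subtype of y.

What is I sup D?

W

Common upper bounds of {I, D}: J, Q, W, Y.
The least among these is W.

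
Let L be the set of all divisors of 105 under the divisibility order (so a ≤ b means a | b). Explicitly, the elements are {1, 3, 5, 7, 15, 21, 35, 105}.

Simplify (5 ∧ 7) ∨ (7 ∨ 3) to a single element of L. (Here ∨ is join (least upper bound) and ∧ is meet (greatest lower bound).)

5 ∧ 7 = 1
7 ∨ 3 = 21
1 ∨ 21 = 21

21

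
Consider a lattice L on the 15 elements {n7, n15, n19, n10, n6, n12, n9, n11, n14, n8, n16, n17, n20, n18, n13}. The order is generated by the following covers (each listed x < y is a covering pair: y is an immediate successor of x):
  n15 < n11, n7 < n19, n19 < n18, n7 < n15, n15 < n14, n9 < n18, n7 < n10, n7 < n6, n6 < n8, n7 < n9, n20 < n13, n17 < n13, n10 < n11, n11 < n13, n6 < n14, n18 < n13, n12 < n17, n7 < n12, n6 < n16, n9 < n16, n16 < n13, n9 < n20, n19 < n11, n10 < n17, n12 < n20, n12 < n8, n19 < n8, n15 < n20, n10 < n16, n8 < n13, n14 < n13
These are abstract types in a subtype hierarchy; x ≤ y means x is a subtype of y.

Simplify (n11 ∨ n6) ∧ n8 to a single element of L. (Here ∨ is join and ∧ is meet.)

n8

n11 ∨ n6 = n13
n13 ∧ n8 = n8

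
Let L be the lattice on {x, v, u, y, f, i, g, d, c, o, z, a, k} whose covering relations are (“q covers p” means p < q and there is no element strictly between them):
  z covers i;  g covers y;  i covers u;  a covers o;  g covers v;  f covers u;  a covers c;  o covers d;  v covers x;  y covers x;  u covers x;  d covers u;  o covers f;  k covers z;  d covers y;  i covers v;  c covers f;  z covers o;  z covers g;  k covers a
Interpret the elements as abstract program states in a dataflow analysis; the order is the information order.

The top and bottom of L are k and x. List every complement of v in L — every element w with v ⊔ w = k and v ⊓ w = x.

a, c

Need w with v ∨ w = k and v ∧ w = x.
Checking each element gives: a, c.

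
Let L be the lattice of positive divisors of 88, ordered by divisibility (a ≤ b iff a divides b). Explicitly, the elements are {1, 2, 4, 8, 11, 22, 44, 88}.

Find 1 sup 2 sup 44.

In the divisibility order, the join is the least common multiple: lcm(1, 2, 44) = 44.

44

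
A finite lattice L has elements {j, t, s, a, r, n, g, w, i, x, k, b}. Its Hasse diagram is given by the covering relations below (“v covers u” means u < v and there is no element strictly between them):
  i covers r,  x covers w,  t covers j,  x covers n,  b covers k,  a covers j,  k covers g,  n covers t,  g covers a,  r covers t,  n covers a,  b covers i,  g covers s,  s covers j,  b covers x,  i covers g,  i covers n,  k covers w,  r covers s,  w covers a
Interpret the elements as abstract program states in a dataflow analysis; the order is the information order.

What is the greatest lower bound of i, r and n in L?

t

Common lower bounds of {i, r, n}: j, t.
The greatest among these is t.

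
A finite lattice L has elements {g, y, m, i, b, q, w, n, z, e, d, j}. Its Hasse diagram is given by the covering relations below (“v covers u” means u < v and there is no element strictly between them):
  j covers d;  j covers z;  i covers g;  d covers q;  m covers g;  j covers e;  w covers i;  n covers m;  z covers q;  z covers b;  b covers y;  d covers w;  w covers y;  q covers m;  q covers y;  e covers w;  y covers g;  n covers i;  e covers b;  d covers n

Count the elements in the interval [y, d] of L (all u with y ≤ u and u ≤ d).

The interval [y, d] = {d, q, w, y}, which has 4 elements.

4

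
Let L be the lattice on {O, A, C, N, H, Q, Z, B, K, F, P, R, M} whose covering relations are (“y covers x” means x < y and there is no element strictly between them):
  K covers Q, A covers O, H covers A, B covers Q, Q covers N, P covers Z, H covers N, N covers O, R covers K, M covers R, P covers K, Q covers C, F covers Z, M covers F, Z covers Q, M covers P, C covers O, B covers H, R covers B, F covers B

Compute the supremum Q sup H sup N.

B

Common upper bounds of {Q, H, N}: B, F, M, R.
The least among these is B.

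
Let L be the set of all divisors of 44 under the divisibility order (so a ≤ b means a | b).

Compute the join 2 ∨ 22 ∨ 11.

In the divisibility order, the join is the least common multiple: lcm(2, 22, 11) = 22.

22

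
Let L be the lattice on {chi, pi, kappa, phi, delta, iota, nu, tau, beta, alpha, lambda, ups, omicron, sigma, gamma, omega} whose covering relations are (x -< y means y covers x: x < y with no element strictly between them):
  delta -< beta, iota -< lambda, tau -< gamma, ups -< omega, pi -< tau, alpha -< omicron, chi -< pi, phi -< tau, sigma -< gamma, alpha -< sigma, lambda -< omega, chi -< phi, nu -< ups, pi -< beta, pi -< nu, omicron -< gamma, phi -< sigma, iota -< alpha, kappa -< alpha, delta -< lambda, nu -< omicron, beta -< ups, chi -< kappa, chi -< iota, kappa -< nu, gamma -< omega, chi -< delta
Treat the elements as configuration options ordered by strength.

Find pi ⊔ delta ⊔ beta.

Common upper bounds of {pi, delta, beta}: beta, omega, ups.
The least among these is beta.

beta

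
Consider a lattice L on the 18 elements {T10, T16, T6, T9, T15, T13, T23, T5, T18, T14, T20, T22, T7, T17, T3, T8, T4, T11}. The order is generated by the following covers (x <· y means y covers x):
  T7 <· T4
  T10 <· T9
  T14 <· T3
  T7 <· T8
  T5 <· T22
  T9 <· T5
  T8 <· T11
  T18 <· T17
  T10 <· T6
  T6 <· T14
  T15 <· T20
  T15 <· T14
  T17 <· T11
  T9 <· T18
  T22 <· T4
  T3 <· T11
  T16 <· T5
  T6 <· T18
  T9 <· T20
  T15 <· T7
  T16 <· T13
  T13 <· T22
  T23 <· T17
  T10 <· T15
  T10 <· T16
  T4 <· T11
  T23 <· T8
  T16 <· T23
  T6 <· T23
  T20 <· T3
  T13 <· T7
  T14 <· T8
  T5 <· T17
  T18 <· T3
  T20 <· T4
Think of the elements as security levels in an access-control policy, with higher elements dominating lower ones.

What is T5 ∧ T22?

T5

Common lower bounds of {T5, T22}: T10, T16, T5, T9.
The greatest among these is T5.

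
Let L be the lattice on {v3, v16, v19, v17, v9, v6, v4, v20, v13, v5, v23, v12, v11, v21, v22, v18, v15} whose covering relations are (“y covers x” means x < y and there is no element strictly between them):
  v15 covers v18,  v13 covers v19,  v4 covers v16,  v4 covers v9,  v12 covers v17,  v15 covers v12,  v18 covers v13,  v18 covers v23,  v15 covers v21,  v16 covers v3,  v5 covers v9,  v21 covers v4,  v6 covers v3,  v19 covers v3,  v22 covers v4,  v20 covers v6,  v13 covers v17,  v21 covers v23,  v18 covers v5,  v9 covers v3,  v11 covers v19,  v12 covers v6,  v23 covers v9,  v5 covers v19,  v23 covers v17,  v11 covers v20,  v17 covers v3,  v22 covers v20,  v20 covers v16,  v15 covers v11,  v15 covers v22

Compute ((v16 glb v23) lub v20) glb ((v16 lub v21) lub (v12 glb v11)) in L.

v16 ∧ v23 = v3
v3 ∨ v20 = v20
v16 ∨ v21 = v21
v12 ∧ v11 = v6
v21 ∨ v6 = v15
v20 ∧ v15 = v20

v20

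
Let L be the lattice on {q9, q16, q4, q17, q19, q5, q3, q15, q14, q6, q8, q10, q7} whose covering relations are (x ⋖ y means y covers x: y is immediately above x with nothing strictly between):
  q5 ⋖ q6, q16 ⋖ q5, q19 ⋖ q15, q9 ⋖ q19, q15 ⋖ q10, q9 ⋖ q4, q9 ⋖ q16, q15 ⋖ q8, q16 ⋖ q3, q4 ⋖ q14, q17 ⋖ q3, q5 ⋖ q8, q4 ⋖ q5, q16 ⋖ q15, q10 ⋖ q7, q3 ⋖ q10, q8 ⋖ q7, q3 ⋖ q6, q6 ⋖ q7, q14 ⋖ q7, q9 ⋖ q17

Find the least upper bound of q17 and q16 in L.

Common upper bounds of {q17, q16}: q10, q3, q6, q7.
The least among these is q3.

q3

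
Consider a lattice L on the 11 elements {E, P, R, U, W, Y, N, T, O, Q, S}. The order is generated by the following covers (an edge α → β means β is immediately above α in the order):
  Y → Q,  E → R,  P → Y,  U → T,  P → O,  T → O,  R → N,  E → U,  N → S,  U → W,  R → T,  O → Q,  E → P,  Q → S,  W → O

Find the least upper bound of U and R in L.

T

Common upper bounds of {U, R}: O, Q, S, T.
The least among these is T.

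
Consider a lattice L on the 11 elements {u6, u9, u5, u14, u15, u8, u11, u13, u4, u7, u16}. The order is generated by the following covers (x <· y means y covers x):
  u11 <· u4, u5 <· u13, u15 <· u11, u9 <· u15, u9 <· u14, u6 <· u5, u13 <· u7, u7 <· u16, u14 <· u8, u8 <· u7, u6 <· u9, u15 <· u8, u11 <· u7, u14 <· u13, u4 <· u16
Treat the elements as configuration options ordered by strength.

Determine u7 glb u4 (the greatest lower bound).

Common lower bounds of {u7, u4}: u11, u15, u6, u9.
The greatest among these is u11.

u11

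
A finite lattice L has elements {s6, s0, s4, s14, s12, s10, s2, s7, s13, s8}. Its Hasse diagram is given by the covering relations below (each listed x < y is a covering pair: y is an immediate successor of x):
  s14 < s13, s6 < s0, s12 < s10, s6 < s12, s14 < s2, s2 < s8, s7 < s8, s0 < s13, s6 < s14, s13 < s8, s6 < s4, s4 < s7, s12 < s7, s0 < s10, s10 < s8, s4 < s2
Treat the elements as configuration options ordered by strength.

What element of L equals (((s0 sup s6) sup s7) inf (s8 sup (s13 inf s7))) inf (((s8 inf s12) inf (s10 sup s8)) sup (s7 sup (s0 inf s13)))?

s8

s0 ∨ s6 = s0
s0 ∨ s7 = s8
s13 ∧ s7 = s6
s8 ∨ s6 = s8
s8 ∧ s8 = s8
s8 ∧ s12 = s12
s10 ∨ s8 = s8
s12 ∧ s8 = s12
s0 ∧ s13 = s0
s7 ∨ s0 = s8
s12 ∨ s8 = s8
s8 ∧ s8 = s8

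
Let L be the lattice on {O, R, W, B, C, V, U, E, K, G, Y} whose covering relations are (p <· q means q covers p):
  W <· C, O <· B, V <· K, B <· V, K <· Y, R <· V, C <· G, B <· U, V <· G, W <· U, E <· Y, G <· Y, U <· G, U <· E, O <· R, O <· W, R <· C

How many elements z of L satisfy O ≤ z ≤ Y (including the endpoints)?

The interval [O, Y] = {B, C, E, G, K, O, R, U, V, W, Y}, which has 11 elements.

11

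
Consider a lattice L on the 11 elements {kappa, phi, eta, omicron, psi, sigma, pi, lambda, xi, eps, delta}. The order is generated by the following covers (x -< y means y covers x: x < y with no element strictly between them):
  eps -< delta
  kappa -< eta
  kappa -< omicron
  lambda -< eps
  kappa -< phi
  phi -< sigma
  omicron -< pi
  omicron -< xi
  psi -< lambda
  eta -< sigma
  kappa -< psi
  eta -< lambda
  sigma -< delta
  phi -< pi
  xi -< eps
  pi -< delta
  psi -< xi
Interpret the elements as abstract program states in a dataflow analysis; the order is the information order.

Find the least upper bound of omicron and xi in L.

xi

Common upper bounds of {omicron, xi}: delta, eps, xi.
The least among these is xi.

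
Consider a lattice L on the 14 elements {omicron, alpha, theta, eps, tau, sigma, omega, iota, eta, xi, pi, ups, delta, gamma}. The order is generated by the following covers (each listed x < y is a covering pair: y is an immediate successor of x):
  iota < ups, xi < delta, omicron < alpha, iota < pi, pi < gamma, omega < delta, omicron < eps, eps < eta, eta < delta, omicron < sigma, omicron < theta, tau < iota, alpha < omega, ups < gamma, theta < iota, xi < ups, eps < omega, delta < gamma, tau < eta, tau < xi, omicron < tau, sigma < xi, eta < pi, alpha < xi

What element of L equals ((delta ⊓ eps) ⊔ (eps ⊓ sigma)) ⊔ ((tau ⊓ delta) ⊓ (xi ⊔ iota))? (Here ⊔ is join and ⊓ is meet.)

delta ∧ eps = eps
eps ∧ sigma = omicron
eps ∨ omicron = eps
tau ∧ delta = tau
xi ∨ iota = ups
tau ∧ ups = tau
eps ∨ tau = eta

eta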